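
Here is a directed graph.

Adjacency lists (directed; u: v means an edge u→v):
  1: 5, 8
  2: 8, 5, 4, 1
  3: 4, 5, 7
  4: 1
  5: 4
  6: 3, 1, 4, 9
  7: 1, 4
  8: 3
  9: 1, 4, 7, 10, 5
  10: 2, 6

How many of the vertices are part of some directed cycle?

9

A vertex is on a directed cycle iff it belongs to a strongly connected component of size ≥ 2 (or has a self-loop).
The vertices on cycles are {1, 3, 4, 5, 6, 7, 8, 9, 10} — 9 in total.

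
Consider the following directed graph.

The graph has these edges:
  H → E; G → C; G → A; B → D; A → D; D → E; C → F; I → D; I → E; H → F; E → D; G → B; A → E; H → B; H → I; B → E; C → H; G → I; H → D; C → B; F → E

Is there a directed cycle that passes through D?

Yes

D is on a cycle iff D can reach itself via ≥1 edge.
D → E → D — yes.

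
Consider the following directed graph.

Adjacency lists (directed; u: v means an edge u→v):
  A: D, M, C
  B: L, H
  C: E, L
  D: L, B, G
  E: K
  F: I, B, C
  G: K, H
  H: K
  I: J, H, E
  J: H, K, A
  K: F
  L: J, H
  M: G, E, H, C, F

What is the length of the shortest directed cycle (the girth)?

For each vertex v, BFS finds the shortest path from v back to v.
The shortest such closed walk is A → D → L → J → A, length 4.

4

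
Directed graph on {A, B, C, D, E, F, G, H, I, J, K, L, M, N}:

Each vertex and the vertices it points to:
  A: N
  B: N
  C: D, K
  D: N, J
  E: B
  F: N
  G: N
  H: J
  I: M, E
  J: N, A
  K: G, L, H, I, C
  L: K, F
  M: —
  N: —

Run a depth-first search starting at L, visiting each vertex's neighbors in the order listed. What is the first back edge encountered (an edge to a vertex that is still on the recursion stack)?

DFS from L (visiting each vertex's neighbors in the order listed); mark gray on enter, black on exit:
L gray
  K gray
    G gray
      N gray
      N black
    G black
    K→L: L is gray → back edge
First back edge: K → L.

K->L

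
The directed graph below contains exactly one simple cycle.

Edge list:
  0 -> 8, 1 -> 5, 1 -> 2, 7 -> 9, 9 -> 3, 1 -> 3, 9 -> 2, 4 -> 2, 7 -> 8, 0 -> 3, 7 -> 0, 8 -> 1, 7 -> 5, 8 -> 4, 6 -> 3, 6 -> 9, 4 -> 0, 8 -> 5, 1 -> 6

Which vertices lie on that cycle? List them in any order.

DFS with gray/black marking from 0:
0 gray
  8 gray
    4 gray
      4→0: 0 is gray → back edge
Back edge closes the cycle 0 → 8 → 4 → 0; its vertices are {0, 4, 8}.

0, 4, 8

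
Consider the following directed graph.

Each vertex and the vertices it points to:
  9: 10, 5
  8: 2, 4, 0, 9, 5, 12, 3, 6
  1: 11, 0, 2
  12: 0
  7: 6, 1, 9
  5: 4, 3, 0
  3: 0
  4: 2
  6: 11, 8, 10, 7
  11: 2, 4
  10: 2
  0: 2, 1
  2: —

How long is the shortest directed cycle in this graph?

2

For each vertex v, BFS finds the shortest path from v back to v.
The shortest such closed walk is 6 → 8 → 6, length 2.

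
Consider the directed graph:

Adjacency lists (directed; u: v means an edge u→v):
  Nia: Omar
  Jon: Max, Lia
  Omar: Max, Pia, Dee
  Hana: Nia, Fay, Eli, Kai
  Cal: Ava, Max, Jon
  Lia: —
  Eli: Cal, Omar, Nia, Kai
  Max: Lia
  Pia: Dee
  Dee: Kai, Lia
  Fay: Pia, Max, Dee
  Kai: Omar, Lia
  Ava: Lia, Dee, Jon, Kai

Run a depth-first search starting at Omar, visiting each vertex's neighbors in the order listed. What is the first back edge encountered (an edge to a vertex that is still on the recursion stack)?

DFS from Omar (visiting each vertex's neighbors in the order listed); mark gray on enter, black on exit:
Omar gray
  Max gray
    Lia gray
    Lia black
  Max black
  Pia gray
    Dee gray
      Kai gray
        Kai→Omar: Omar is gray → back edge
First back edge: Kai → Omar.

Kai->Omar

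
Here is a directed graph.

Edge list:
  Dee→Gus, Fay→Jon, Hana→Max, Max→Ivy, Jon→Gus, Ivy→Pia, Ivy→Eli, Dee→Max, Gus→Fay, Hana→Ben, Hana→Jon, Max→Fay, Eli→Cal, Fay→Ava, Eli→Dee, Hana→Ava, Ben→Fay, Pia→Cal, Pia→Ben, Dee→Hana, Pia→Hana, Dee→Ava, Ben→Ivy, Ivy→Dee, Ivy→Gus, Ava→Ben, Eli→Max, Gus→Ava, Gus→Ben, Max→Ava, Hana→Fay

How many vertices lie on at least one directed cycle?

11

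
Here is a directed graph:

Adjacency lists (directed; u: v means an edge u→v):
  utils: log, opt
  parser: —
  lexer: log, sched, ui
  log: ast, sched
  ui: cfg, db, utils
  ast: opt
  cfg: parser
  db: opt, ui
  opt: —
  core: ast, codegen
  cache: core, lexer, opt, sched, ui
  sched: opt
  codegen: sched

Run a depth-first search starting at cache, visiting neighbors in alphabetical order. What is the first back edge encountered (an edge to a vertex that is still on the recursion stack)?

DFS from cache (visiting neighbors in alphabetical order); mark gray on enter, black on exit:
cache gray
  core gray
    ast gray
      opt gray
      opt black
    ast black
    codegen gray
      sched gray
        sched→opt: opt black — skip
      sched black
    codegen black
  core black
  lexer gray
    log gray
      log→ast: ast black — skip
      log→sched: sched black — skip
    log black
    lexer→sched: sched black — skip
    ui gray
      cfg gray
        parser gray
        parser black
      cfg black
      db gray
        db→opt: opt black — skip
        db→ui: ui is gray → back edge
First back edge: db → ui.

db→ui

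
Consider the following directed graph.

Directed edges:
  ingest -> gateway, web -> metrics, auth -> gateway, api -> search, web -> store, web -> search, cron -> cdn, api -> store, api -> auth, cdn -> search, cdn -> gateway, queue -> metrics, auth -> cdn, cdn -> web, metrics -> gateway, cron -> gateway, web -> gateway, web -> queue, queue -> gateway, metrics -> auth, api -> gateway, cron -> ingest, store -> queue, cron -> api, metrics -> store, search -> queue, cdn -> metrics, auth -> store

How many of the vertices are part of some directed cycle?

7

A vertex is on a directed cycle iff it belongs to a strongly connected component of size ≥ 2 (or has a self-loop).
The vertices on cycles are {cdn, web, auth, queue, store, search, metrics} — 7 in total.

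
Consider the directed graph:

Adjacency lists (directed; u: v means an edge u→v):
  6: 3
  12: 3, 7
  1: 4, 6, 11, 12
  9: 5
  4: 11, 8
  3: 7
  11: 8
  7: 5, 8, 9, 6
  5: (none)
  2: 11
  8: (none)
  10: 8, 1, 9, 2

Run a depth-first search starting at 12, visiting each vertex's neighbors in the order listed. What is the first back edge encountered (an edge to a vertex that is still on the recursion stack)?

6->3

DFS from 12 (visiting each vertex's neighbors in the order listed); mark gray on enter, black on exit:
12 gray
  3 gray
    7 gray
      5 gray
      5 black
      8 gray
      8 black
      9 gray
        9→5: 5 black — skip
      9 black
      6 gray
        6→3: 3 is gray → back edge
First back edge: 6 → 3.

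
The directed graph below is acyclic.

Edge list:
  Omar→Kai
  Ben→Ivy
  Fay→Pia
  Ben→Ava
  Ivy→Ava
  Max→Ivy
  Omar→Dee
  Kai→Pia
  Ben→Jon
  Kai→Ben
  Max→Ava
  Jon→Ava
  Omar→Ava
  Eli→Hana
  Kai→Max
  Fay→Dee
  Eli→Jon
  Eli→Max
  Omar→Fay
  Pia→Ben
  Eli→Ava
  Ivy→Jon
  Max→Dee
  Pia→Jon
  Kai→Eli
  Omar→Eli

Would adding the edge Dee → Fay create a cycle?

Yes

Adding Dee→Fay creates a cycle iff Fay can already reach Dee.
Path from Fay: Fay → Dee.
So Fay → … → Dee → Fay is a cycle.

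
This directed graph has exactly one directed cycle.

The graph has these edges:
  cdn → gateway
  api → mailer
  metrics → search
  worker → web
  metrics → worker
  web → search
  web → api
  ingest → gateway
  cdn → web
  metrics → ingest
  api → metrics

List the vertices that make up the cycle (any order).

api, web, worker, metrics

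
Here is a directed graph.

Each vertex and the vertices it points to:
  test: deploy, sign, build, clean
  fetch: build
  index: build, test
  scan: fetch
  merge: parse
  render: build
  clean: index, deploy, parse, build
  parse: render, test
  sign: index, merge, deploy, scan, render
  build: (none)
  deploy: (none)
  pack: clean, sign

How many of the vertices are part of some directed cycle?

A vertex is on a directed cycle iff it belongs to a strongly connected component of size ≥ 2 (or has a self-loop).
The vertices on cycles are {sign, test, clean, index, merge, parse} — 6 in total.

6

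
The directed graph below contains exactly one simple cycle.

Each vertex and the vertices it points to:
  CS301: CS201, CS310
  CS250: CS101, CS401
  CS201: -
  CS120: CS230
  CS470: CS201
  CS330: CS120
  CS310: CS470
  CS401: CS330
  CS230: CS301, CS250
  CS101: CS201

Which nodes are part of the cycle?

DFS with gray/black marking from CS230:
CS230 gray
  CS301 gray
    CS201 gray
    CS201 black
    CS310 gray
      CS470 gray
        CS470→CS201: CS201 black — skip
      CS470 black
    CS310 black
  CS301 black
  CS250 gray
    CS101 gray
      CS101→CS201: CS201 black — skip
    CS101 black
    CS401 gray
      CS330 gray
        CS120 gray
          CS120→CS230: CS230 is gray → back edge
Back edge closes the cycle CS230 → CS250 → CS401 → CS330 → CS120 → CS230; its vertices are {CS120, CS230, CS250, CS330, CS401}.

CS120, CS230, CS250, CS330, CS401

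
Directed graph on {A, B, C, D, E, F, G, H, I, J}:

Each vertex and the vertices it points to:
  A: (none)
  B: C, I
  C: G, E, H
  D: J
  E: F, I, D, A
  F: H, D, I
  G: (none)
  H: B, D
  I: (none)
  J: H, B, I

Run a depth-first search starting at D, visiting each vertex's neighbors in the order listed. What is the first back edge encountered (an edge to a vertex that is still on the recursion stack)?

F->H

DFS from D (visiting each vertex's neighbors in the order listed); mark gray on enter, black on exit:
D gray
  J gray
    H gray
      B gray
        C gray
          G gray
          G black
          E gray
            F gray
              F→H: H is gray → back edge
First back edge: F → H.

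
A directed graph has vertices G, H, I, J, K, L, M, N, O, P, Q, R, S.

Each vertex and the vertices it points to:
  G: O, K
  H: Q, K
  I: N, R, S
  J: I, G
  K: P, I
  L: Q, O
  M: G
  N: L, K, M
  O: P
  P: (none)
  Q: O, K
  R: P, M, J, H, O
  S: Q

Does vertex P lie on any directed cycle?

No

P lies on a cycle iff there is a path from P back to itself.
Exploring from P, it never reaches itself; equivalently, its strongly connected component is a singleton.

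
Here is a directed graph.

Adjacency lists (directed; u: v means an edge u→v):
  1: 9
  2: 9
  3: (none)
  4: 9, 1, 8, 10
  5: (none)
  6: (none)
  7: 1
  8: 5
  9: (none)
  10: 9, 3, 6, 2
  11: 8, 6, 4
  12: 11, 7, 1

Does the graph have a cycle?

No

DFS with white/gray/black marking, starting from 6:
6 gray
6 black
1 gray
  9 gray
  9 black
1 black
2 gray
  2→9: 9 black — skip
2 black
3 gray
3 black
4 gray
  4→9: 9 black — skip
  4→1: 1 black — skip
  8 gray
    5 gray
    5 black
  8 black
  10 gray
    10→9: 9 black — skip
    10→3: 3 black — skip
    10→6: 6 black — skip
    10→2: 2 black — skip
  10 black
4 black
7 gray
  7→1: 1 black — skip
7 black
11 gray
  11→8: 8 black — skip
  11→6: 6 black — skip
  11→4: 4 black — skip
11 black
12 gray
  12→11: 11 black — skip
  12→7: 7 black — skip
  12→1: 1 black — skip
12 black
Every edge goes to a white or black vertex — no back edge, so the graph is acyclic.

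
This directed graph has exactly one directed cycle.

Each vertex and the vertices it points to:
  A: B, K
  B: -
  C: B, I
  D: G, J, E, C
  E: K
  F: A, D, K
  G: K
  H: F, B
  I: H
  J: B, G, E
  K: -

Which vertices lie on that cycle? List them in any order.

C, D, F, H, I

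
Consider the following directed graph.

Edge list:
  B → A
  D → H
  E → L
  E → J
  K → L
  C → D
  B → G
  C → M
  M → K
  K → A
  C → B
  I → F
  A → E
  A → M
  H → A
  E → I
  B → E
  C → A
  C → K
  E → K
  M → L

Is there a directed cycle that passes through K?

K is on a cycle iff K can reach itself via ≥1 edge.
K → A → E → K — yes.

Yes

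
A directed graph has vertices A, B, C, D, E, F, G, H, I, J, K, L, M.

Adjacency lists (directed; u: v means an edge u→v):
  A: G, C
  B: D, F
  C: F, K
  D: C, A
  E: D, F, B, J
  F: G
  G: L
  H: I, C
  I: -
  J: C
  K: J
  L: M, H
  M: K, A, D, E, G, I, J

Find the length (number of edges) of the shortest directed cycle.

3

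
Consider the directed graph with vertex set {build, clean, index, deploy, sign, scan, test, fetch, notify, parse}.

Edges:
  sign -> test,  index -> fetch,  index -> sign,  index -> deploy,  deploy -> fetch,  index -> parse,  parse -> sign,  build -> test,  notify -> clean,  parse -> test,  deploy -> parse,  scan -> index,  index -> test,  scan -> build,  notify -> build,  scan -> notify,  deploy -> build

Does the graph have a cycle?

No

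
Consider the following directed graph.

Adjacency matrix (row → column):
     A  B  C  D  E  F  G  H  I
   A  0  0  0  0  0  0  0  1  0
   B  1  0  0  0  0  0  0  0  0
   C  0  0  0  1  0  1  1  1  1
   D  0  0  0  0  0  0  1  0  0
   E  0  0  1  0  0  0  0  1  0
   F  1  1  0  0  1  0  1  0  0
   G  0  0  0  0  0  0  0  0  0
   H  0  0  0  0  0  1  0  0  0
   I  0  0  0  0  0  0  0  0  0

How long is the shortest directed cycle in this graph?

3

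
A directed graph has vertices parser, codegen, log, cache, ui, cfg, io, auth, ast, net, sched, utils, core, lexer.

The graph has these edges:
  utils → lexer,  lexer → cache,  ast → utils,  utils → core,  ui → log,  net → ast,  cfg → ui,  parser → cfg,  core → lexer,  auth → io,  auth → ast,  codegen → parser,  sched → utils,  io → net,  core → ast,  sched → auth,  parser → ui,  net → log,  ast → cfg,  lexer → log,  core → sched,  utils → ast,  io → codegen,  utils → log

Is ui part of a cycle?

ui lies on a cycle iff there is a path from ui back to itself.
Exploring from ui, it never reaches itself; equivalently, its strongly connected component is a singleton.

No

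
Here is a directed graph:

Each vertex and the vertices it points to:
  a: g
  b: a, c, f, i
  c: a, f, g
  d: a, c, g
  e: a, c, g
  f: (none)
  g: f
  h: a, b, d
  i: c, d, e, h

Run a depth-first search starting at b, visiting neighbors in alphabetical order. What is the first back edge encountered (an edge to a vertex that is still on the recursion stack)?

DFS from b (visiting neighbors in alphabetical order); mark gray on enter, black on exit:
b gray
  a gray
    g gray
      f gray
      f black
    g black
  a black
  c gray
    c→a: a black — skip
    c→f: f black — skip
    c→g: g black — skip
  c black
  b→f: f black — skip
  i gray
    i→c: c black — skip
    d gray
      d→a: a black — skip
      d→c: c black — skip
      d→g: g black — skip
    d black
    e gray
      e→a: a black — skip
      e→c: c black — skip
      e→g: g black — skip
    e black
    h gray
      h→a: a black — skip
      h→b: b is gray → back edge
First back edge: h → b.

h→b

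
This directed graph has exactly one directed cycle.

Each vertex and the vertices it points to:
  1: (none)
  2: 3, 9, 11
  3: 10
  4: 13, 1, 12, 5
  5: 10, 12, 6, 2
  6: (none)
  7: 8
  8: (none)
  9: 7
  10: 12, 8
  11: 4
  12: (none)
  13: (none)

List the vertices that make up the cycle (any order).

2, 4, 5, 11

DFS with gray/black marking from 4:
4 gray
  13 gray
  13 black
  1 gray
  1 black
  12 gray
  12 black
  5 gray
    10 gray
      10→12: 12 black — skip
      8 gray
      8 black
    10 black
    5→12: 12 black — skip
    6 gray
    6 black
    2 gray
      3 gray
        3→10: 10 black — skip
      3 black
      9 gray
        7 gray
          7→8: 8 black — skip
        7 black
      9 black
      11 gray
        11→4: 4 is gray → back edge
Back edge closes the cycle 4 → 5 → 2 → 11 → 4; its vertices are {2, 4, 5, 11}.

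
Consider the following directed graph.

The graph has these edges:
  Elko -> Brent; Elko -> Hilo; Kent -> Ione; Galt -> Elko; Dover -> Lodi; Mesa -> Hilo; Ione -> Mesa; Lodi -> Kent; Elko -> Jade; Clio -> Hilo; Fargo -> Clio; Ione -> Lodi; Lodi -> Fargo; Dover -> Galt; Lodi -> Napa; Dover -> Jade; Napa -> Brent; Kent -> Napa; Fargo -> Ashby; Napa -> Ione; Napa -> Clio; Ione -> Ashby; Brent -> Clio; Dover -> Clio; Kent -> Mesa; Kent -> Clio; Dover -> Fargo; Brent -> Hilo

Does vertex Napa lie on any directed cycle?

Yes

Napa is on a cycle iff Napa can reach itself via ≥1 edge.
Napa → Ione → Lodi → Napa — yes.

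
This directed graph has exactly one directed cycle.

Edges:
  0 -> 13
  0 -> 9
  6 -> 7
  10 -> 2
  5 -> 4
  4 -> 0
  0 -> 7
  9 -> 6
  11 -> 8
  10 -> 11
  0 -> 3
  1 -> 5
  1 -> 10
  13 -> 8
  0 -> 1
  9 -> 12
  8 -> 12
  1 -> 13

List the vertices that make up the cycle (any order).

DFS with gray/black marking from 0:
0 gray
  13 gray
    8 gray
      12 gray
      12 black
    8 black
  13 black
  7 gray
  7 black
  1 gray
    10 gray
      2 gray
      2 black
      11 gray
        11→8: 8 black — skip
      11 black
    10 black
    1→13: 13 black — skip
    5 gray
      4 gray
        4→0: 0 is gray → back edge
Back edge closes the cycle 0 → 1 → 5 → 4 → 0; its vertices are {0, 1, 4, 5}.

0, 1, 4, 5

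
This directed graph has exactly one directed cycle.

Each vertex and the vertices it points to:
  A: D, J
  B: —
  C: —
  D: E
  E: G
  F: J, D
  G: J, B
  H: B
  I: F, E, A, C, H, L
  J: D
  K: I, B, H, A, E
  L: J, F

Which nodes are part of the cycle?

DFS with gray/black marking from E:
E gray
  G gray
    J gray
      D gray
        D→E: E is gray → back edge
Back edge closes the cycle E → G → J → D → E; its vertices are {D, E, G, J}.

D, E, G, J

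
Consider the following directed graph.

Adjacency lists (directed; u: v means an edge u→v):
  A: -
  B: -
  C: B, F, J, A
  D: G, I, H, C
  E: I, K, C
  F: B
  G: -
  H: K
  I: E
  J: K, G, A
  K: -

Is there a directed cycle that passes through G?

G lies on a cycle iff there is a path from G back to itself.
Exploring from G, it never reaches itself; equivalently, its strongly connected component is a singleton.

No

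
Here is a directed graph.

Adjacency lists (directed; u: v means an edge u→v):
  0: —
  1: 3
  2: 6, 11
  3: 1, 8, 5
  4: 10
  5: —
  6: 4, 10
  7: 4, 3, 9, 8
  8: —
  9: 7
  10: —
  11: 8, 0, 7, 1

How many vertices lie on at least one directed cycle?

4

A vertex is on a directed cycle iff it belongs to a strongly connected component of size ≥ 2 (or has a self-loop).
The vertices on cycles are {1, 3, 7, 9} — 4 in total.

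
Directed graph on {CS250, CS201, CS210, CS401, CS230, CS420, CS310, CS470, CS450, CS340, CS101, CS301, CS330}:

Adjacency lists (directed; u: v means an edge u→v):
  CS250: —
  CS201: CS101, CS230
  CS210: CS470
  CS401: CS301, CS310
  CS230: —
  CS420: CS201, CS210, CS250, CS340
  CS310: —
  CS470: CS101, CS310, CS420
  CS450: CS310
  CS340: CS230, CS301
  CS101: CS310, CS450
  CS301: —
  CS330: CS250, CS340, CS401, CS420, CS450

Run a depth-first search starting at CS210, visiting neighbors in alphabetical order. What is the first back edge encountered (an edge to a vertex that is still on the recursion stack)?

DFS from CS210 (visiting neighbors in alphabetical order); mark gray on enter, black on exit:
CS210 gray
  CS470 gray
    CS101 gray
      CS310 gray
      CS310 black
      CS450 gray
        CS450→CS310: CS310 black — skip
      CS450 black
    CS101 black
    CS470→CS310: CS310 black — skip
    CS420 gray
      CS201 gray
        CS201→CS101: CS101 black — skip
        CS230 gray
        CS230 black
      CS201 black
      CS420→CS210: CS210 is gray → back edge
First back edge: CS420 → CS210.

CS420->CS210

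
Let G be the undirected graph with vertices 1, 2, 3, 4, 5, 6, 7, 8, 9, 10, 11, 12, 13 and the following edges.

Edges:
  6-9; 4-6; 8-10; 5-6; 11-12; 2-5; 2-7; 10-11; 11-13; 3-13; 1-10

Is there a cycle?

No

DFS, tracking each vertex's parent; an edge to a visited non-parent vertex closes a cycle.
Start from 2:
visit 2 (parent –)
  visit 7 (parent 2)
    7–2: parent, skip
  visit 5 (parent 2)
    5–2: parent, skip
    visit 6 (parent 5)
      visit 9 (parent 6)
        9–6: parent, skip
      visit 4 (parent 6)
        4–6: parent, skip
      6–5: parent, skip
visit 1 (parent –)
  visit 10 (parent 1)
    10–1: parent, skip
    visit 11 (parent 10)
      visit 12 (parent 11)
        12–11: parent, skip
      11–10: parent, skip
      visit 13 (parent 11)
        visit 3 (parent 13)
          3–13: parent, skip
        13–11: parent, skip
    visit 8 (parent 10)
      8–10: parent, skip
No non-parent visited neighbor found — the graph is a forest.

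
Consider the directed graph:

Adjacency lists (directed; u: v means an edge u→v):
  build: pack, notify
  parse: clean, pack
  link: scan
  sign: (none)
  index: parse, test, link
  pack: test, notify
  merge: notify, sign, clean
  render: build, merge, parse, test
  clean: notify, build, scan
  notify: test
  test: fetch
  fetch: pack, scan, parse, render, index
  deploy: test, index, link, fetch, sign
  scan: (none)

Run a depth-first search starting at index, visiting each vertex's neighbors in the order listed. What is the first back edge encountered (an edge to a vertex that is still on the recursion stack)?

DFS from index (visiting each vertex's neighbors in the order listed); mark gray on enter, black on exit:
index gray
  parse gray
    clean gray
      notify gray
        test gray
          fetch gray
            pack gray
              pack→test: test is gray → back edge
First back edge: pack → test.

pack->test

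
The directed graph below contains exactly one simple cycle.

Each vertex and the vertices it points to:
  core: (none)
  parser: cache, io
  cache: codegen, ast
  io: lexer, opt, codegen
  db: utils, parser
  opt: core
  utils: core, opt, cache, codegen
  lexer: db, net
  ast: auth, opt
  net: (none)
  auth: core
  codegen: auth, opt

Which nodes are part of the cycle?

db, io, lexer, parser

DFS with gray/black marking from io:
io gray
  lexer gray
    db gray
      utils gray
        core gray
        core black
        opt gray
          opt→core: core black — skip
        opt black
        cache gray
          codegen gray
            auth gray
              auth→core: core black — skip
            auth black
            codegen→opt: opt black — skip
          codegen black
          ast gray
            ast→auth: auth black — skip
            ast→opt: opt black — skip
          ast black
        cache black
        utils→codegen: codegen black — skip
      utils black
      parser gray
        parser→cache: cache black — skip
        parser→io: io is gray → back edge
Back edge closes the cycle io → lexer → db → parser → io; its vertices are {db, io, lexer, parser}.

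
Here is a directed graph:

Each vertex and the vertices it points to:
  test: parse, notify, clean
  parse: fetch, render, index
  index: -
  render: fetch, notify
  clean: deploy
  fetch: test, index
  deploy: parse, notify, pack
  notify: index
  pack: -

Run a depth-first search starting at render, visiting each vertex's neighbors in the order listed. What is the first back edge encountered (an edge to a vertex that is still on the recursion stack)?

parse->fetch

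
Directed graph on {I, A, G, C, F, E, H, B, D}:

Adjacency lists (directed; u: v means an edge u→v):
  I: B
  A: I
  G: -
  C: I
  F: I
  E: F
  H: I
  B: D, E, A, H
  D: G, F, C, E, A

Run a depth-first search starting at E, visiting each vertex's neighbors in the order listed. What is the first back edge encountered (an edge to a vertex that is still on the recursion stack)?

DFS from E (visiting each vertex's neighbors in the order listed); mark gray on enter, black on exit:
E gray
  F gray
    I gray
      B gray
        D gray
          G gray
          G black
          D→F: F is gray → back edge
First back edge: D → F.

D→F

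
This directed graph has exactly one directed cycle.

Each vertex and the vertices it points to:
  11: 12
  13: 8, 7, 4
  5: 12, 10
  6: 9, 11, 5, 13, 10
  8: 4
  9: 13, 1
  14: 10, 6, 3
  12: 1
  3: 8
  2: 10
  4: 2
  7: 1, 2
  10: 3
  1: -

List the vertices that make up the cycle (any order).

2, 3, 4, 8, 10

DFS with gray/black marking from 3:
3 gray
  8 gray
    4 gray
      2 gray
        10 gray
          10→3: 3 is gray → back edge
Back edge closes the cycle 3 → 8 → 4 → 2 → 10 → 3; its vertices are {2, 3, 4, 8, 10}.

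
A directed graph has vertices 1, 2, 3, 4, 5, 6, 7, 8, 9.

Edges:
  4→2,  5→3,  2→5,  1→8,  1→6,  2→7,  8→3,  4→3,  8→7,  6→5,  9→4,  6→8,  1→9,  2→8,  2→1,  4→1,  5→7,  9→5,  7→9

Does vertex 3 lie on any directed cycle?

No

3 lies on a cycle iff there is a path from 3 back to itself.
Exploring from 3, it never reaches itself; equivalently, its strongly connected component is a singleton.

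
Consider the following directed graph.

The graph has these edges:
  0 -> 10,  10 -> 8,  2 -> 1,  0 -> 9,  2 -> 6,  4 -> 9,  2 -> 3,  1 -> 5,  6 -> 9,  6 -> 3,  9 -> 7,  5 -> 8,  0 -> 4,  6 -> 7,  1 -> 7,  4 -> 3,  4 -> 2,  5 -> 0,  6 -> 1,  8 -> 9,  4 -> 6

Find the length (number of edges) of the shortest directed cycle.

For each vertex v, BFS finds the shortest path from v back to v.
The shortest such closed walk is 0 → 4 → 6 → 1 → 5 → 0, length 5.

5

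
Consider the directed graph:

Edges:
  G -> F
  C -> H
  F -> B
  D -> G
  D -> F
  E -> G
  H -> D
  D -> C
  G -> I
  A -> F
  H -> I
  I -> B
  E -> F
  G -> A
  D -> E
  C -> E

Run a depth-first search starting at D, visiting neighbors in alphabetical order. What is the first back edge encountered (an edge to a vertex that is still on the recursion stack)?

H->D

DFS from D (visiting neighbors in alphabetical order); mark gray on enter, black on exit:
D gray
  C gray
    E gray
      F gray
        B gray
        B black
      F black
      G gray
        A gray
          A→F: F black — skip
        A black
        G→F: F black — skip
        I gray
          I→B: B black — skip
        I black
      G black
    E black
    H gray
      H→D: D is gray → back edge
First back edge: H → D.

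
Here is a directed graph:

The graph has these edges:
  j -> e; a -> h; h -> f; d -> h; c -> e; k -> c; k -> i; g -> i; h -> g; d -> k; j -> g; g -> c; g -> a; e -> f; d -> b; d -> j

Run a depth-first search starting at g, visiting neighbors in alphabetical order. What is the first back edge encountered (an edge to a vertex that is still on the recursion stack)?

h→g

DFS from g (visiting neighbors in alphabetical order); mark gray on enter, black on exit:
g gray
  a gray
    h gray
      f gray
      f black
      h→g: g is gray → back edge
First back edge: h → g.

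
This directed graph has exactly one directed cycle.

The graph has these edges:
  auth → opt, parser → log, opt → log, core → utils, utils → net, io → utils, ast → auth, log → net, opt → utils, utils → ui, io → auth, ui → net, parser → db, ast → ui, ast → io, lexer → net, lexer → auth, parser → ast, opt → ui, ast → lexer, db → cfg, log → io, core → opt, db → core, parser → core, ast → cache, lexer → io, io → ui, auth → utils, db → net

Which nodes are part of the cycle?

DFS with gray/black marking from auth:
auth gray
  opt gray
    ui gray
      net gray
      net black
    ui black
    utils gray
      utils→net: net black — skip
      utils→ui: ui black — skip
    utils black
    log gray
      io gray
        io→auth: auth is gray → back edge
Back edge closes the cycle auth → opt → log → io → auth; its vertices are {io, log, opt, auth}.

io, log, opt, auth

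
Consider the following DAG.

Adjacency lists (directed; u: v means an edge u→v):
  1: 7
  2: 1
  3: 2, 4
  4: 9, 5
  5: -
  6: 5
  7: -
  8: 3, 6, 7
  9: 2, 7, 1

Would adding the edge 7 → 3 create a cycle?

Yes

Adding 7→3 creates a cycle iff 3 can already reach 7.
Path from 3: 3 → 4 → 9 → 7.
So 3 → … → 7 → 3 is a cycle.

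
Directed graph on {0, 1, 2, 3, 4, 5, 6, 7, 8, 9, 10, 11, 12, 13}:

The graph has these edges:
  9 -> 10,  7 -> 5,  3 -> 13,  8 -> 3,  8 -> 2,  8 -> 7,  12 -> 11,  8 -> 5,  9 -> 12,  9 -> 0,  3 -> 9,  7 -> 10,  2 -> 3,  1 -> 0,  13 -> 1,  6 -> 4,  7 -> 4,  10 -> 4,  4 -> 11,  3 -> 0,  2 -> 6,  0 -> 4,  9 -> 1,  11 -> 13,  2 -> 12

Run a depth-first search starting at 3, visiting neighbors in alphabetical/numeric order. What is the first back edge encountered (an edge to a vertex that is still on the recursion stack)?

1→0

DFS from 3 (visiting neighbors in alphabetical/numeric order); mark gray on enter, black on exit:
3 gray
  0 gray
    4 gray
      11 gray
        13 gray
          1 gray
            1→0: 0 is gray → back edge
First back edge: 1 → 0.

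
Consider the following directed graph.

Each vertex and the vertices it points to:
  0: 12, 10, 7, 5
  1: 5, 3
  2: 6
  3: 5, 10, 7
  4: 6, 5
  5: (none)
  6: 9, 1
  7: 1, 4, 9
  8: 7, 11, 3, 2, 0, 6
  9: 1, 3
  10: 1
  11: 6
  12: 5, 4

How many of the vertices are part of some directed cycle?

7

A vertex is on a directed cycle iff it belongs to a strongly connected component of size ≥ 2 (or has a self-loop).
The vertices on cycles are {1, 3, 4, 6, 7, 9, 10} — 7 in total.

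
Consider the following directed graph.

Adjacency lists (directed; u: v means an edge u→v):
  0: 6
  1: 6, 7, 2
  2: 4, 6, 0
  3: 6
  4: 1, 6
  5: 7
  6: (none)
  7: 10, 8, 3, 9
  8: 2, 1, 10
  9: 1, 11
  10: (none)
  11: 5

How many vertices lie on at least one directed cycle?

8

A vertex is on a directed cycle iff it belongs to a strongly connected component of size ≥ 2 (or has a self-loop).
The vertices on cycles are {1, 2, 4, 5, 7, 8, 9, 11} — 8 in total.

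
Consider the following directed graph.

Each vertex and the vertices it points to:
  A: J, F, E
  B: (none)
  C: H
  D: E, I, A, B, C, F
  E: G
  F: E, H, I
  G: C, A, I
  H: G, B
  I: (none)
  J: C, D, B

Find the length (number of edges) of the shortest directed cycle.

3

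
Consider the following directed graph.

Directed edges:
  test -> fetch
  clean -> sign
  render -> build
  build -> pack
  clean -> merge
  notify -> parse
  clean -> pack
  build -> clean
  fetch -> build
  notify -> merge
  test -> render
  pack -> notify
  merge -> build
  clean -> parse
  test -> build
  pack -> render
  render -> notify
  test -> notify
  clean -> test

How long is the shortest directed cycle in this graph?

For each vertex v, BFS finds the shortest path from v back to v.
The shortest such closed walk is clean → merge → build → clean, length 3.

3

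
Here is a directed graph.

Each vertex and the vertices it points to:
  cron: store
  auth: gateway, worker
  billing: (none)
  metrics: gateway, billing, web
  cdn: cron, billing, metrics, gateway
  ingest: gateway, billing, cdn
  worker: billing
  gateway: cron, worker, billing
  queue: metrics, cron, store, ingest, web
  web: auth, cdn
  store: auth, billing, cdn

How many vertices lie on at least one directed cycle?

7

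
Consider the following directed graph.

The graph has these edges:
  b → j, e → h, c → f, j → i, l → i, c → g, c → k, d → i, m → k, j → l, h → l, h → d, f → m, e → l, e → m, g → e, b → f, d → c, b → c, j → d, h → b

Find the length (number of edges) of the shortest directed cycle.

5

For each vertex v, BFS finds the shortest path from v back to v.
The shortest such closed walk is b → c → g → e → h → b, length 5.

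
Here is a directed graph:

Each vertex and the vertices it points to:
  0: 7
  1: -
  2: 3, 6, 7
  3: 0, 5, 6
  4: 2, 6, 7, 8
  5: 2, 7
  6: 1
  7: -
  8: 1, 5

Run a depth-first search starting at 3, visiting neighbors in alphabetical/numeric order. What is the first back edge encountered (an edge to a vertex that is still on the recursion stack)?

2->3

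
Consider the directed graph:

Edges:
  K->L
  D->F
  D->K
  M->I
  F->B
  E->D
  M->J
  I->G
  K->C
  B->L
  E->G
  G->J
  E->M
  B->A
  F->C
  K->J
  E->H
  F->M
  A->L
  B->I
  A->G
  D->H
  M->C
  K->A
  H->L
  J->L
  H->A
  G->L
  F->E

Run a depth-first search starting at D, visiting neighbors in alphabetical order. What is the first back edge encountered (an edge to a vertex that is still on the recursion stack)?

E->D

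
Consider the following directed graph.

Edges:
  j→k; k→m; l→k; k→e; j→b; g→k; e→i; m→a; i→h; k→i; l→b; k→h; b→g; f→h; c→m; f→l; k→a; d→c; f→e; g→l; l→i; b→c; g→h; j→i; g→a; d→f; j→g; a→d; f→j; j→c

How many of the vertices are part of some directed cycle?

A vertex is on a directed cycle iff it belongs to a strongly connected component of size ≥ 2 (or has a self-loop).
The vertices on cycles are {a, b, c, d, f, g, j, k, l, m} — 10 in total.

10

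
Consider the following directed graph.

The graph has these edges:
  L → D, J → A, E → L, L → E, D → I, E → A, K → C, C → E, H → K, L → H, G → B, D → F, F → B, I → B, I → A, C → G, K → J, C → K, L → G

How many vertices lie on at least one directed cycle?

5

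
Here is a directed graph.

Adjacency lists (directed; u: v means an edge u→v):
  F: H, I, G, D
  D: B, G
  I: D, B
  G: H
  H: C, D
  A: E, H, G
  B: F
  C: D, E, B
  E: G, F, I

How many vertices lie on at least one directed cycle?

A vertex is on a directed cycle iff it belongs to a strongly connected component of size ≥ 2 (or has a self-loop).
The vertices on cycles are {B, C, D, E, F, G, H, I} — 8 in total.

8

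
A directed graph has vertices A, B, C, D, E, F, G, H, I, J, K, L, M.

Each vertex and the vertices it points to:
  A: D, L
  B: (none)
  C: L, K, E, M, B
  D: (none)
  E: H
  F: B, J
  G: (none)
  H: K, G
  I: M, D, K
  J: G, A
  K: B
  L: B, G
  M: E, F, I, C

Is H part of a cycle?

No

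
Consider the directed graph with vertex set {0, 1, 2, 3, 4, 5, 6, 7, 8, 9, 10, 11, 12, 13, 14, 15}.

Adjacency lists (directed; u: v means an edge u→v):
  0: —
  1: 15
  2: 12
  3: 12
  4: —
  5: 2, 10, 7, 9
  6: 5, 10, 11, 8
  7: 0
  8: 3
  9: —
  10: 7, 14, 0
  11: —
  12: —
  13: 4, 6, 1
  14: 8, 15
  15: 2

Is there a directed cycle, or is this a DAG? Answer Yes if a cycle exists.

DFS with white/gray/black marking, starting from 9:
9 gray
9 black
0 gray
0 black
1 gray
  15 gray
    2 gray
      12 gray
      12 black
    2 black
  15 black
1 black
3 gray
  3→12: 12 black — skip
3 black
4 gray
4 black
5 gray
  5→2: 2 black — skip
  10 gray
    7 gray
      7→0: 0 black — skip
    7 black
    14 gray
      8 gray
        8→3: 3 black — skip
      8 black
      14→15: 15 black — skip
    14 black
    10→0: 0 black — skip
  10 black
  5→7: 7 black — skip
  5→9: 9 black — skip
5 black
6 gray
  6→5: 5 black — skip
  6→10: 10 black — skip
  11 gray
  11 black
  6→8: 8 black — skip
6 black
13 gray
  13→4: 4 black — skip
  13→6: 6 black — skip
  13→1: 1 black — skip
13 black
Every edge goes to a white or black vertex — no back edge, so the graph is acyclic.

No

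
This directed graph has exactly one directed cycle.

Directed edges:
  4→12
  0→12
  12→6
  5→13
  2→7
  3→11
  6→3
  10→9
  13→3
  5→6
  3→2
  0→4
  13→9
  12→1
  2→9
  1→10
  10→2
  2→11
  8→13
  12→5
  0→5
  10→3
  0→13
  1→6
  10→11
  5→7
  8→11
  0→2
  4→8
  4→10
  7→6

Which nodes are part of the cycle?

2, 3, 6, 7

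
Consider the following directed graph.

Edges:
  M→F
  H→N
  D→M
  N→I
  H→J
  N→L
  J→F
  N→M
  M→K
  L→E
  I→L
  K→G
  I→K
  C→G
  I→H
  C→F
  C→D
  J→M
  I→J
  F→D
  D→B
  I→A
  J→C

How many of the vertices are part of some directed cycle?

6

A vertex is on a directed cycle iff it belongs to a strongly connected component of size ≥ 2 (or has a self-loop).
The vertices on cycles are {D, F, H, I, M, N} — 6 in total.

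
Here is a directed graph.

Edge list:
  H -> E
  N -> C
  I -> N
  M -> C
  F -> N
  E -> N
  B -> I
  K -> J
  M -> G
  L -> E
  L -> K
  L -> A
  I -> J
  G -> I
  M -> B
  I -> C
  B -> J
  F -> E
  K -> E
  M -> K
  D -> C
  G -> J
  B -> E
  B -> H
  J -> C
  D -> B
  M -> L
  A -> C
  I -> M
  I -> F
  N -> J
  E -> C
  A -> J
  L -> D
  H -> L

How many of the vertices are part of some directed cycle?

A vertex is on a directed cycle iff it belongs to a strongly connected component of size ≥ 2 (or has a self-loop).
The vertices on cycles are {B, D, G, H, I, L, M} — 7 in total.

7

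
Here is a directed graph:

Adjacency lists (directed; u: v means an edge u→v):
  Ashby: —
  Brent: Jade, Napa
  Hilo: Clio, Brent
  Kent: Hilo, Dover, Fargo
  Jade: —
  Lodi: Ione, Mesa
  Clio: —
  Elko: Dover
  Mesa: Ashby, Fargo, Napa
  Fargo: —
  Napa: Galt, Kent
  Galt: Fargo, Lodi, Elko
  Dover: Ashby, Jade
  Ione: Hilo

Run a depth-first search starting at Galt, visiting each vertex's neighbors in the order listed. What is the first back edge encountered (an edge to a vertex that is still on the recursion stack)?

Napa->Galt

DFS from Galt (visiting each vertex's neighbors in the order listed); mark gray on enter, black on exit:
Galt gray
  Fargo gray
  Fargo black
  Lodi gray
    Ione gray
      Hilo gray
        Clio gray
        Clio black
        Brent gray
          Jade gray
          Jade black
          Napa gray
            Napa→Galt: Galt is gray → back edge
First back edge: Napa → Galt.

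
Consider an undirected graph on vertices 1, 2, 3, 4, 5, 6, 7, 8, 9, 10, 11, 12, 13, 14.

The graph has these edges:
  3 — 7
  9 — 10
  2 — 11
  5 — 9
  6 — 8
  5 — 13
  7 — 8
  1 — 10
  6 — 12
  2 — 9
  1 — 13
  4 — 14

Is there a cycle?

Yes

DFS, tracking each vertex's parent; an edge to a visited non-parent vertex closes a cycle.
Start from 8:
visit 8 (parent –)
  visit 7 (parent 8)
    visit 3 (parent 7)
      3–7: parent, skip
    7–8: parent, skip
  visit 6 (parent 8)
    visit 12 (parent 6)
      12–6: parent, skip
    6–8: parent, skip
visit 1 (parent –)
  visit 13 (parent 1)
    visit 5 (parent 13)
      visit 9 (parent 5)
        visit 2 (parent 9)
          visit 11 (parent 2)
            11–2: parent, skip
          2–9: parent, skip
        9–5: parent, skip
        visit 10 (parent 9)
          10–9: parent, skip
          10–1: 1 visited and ≠ parent → cycle
Cycle: 1 – 13 – 5 – 9 – 10 – 1.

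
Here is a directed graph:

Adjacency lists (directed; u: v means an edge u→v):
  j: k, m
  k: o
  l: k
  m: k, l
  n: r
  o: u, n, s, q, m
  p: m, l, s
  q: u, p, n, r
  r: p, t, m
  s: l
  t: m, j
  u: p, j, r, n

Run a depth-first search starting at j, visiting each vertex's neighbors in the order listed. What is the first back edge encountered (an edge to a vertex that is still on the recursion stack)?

m->k

DFS from j (visiting each vertex's neighbors in the order listed); mark gray on enter, black on exit:
j gray
  k gray
    o gray
      u gray
        p gray
          m gray
            m→k: k is gray → back edge
First back edge: m → k.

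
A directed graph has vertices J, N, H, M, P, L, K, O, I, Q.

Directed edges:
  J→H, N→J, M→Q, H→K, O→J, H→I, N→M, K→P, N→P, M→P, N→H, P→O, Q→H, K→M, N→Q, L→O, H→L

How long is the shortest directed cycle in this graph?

4

For each vertex v, BFS finds the shortest path from v back to v.
The shortest such closed walk is H → L → O → J → H, length 4.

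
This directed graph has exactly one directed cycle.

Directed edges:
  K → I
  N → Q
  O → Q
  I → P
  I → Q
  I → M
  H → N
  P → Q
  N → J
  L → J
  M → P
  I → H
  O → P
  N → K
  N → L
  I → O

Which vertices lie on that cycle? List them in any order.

DFS with gray/black marking from I:
I gray
  Q gray
  Q black
  M gray
    P gray
      P→Q: Q black — skip
    P black
  M black
  H gray
    N gray
      N→Q: Q black — skip
      J gray
      J black
      K gray
        K→I: I is gray → back edge
Back edge closes the cycle I → H → N → K → I; its vertices are {H, I, K, N}.

H, I, K, N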